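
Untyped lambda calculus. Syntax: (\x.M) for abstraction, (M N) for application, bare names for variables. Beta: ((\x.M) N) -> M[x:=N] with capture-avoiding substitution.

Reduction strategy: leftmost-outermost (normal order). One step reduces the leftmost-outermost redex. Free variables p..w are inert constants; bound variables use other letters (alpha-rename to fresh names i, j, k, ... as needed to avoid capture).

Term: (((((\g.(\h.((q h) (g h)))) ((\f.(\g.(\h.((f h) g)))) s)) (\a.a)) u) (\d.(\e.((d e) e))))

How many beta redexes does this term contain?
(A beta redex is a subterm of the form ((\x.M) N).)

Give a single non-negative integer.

Term: (((((\g.(\h.((q h) (g h)))) ((\f.(\g.(\h.((f h) g)))) s)) (\a.a)) u) (\d.(\e.((d e) e))))
  Redex: ((\g.(\h.((q h) (g h)))) ((\f.(\g.(\h.((f h) g)))) s))
  Redex: ((\f.(\g.(\h.((f h) g)))) s)
Total redexes: 2

Answer: 2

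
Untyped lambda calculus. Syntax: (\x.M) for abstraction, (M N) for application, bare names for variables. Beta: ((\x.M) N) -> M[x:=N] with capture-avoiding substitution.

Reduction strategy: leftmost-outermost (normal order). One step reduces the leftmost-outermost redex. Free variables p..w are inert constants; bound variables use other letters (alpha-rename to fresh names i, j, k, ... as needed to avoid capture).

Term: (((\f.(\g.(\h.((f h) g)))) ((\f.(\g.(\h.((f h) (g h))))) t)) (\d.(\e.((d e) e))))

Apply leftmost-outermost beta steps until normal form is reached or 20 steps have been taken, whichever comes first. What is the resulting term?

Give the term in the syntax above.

Step 0: (((\f.(\g.(\h.((f h) g)))) ((\f.(\g.(\h.((f h) (g h))))) t)) (\d.(\e.((d e) e))))
Step 1: ((\g.(\h.((((\f.(\g.(\h.((f h) (g h))))) t) h) g))) (\d.(\e.((d e) e))))
Step 2: (\h.((((\f.(\g.(\h.((f h) (g h))))) t) h) (\d.(\e.((d e) e)))))
Step 3: (\h.(((\g.(\h.((t h) (g h)))) h) (\d.(\e.((d e) e)))))
Step 4: (\h.((\i.((t i) (h i))) (\d.(\e.((d e) e)))))
Step 5: (\h.((t (\d.(\e.((d e) e)))) (h (\d.(\e.((d e) e))))))

Answer: (\h.((t (\d.(\e.((d e) e)))) (h (\d.(\e.((d e) e))))))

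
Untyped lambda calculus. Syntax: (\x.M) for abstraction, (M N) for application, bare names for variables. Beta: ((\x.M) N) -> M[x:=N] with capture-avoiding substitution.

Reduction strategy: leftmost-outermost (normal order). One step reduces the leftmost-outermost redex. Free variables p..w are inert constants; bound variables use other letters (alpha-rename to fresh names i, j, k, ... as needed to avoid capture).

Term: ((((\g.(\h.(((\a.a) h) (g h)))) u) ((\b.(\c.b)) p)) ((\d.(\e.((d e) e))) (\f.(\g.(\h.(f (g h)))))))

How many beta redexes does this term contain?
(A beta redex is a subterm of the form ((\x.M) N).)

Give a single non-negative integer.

Term: ((((\g.(\h.(((\a.a) h) (g h)))) u) ((\b.(\c.b)) p)) ((\d.(\e.((d e) e))) (\f.(\g.(\h.(f (g h)))))))
  Redex: ((\g.(\h.(((\a.a) h) (g h)))) u)
  Redex: ((\a.a) h)
  Redex: ((\b.(\c.b)) p)
  Redex: ((\d.(\e.((d e) e))) (\f.(\g.(\h.(f (g h))))))
Total redexes: 4

Answer: 4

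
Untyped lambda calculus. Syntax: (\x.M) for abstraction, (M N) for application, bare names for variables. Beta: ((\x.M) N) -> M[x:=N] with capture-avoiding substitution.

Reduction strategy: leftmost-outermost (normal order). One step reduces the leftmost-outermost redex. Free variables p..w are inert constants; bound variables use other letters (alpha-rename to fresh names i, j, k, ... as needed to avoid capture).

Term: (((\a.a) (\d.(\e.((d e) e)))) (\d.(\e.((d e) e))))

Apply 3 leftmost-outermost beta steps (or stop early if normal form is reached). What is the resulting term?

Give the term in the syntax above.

Answer: (\e.((\i.((e i) i)) e))

Derivation:
Step 0: (((\a.a) (\d.(\e.((d e) e)))) (\d.(\e.((d e) e))))
Step 1: ((\d.(\e.((d e) e))) (\d.(\e.((d e) e))))
Step 2: (\e.(((\d.(\e.((d e) e))) e) e))
Step 3: (\e.((\i.((e i) i)) e))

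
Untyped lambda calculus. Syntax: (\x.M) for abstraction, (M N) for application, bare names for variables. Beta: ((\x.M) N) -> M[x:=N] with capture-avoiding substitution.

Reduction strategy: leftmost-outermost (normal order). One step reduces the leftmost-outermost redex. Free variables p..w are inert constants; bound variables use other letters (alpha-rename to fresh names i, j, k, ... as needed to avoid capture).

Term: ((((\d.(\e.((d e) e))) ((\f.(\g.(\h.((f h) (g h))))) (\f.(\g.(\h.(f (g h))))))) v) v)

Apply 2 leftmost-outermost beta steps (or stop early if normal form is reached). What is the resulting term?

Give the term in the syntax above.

Answer: (((((\f.(\g.(\h.((f h) (g h))))) (\f.(\g.(\h.(f (g h)))))) v) v) v)

Derivation:
Step 0: ((((\d.(\e.((d e) e))) ((\f.(\g.(\h.((f h) (g h))))) (\f.(\g.(\h.(f (g h))))))) v) v)
Step 1: (((\e.((((\f.(\g.(\h.((f h) (g h))))) (\f.(\g.(\h.(f (g h)))))) e) e)) v) v)
Step 2: (((((\f.(\g.(\h.((f h) (g h))))) (\f.(\g.(\h.(f (g h)))))) v) v) v)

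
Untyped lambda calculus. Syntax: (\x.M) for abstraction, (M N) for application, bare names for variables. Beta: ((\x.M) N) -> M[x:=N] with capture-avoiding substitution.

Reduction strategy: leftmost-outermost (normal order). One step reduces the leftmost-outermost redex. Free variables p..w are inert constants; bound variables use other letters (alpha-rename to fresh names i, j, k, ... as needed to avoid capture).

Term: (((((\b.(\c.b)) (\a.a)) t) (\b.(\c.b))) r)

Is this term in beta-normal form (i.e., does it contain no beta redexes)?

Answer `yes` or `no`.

Answer: no

Derivation:
Term: (((((\b.(\c.b)) (\a.a)) t) (\b.(\c.b))) r)
Found 1 beta redex(es).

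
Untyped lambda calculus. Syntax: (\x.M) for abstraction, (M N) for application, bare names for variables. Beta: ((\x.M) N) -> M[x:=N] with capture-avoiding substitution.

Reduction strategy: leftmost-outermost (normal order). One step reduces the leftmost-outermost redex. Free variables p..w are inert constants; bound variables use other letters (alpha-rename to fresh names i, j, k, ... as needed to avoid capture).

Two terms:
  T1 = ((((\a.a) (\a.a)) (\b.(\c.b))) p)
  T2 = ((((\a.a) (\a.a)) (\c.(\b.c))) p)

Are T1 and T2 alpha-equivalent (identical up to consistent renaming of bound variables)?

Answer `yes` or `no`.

Term 1: ((((\a.a) (\a.a)) (\b.(\c.b))) p)
Term 2: ((((\a.a) (\a.a)) (\c.(\b.c))) p)
Alpha-equivalence: compare structure up to binder renaming.
Result: True

Answer: yes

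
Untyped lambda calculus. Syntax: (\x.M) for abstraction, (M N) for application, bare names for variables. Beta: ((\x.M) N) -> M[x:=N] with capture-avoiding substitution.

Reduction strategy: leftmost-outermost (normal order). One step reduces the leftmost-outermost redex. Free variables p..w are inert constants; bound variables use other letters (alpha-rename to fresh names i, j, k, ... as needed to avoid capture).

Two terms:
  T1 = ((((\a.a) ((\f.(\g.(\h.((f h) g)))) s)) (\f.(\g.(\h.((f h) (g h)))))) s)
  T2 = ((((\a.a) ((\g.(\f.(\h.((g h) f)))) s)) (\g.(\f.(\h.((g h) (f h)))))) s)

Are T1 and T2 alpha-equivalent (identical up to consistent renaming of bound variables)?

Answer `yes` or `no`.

Answer: yes

Derivation:
Term 1: ((((\a.a) ((\f.(\g.(\h.((f h) g)))) s)) (\f.(\g.(\h.((f h) (g h)))))) s)
Term 2: ((((\a.a) ((\g.(\f.(\h.((g h) f)))) s)) (\g.(\f.(\h.((g h) (f h)))))) s)
Alpha-equivalence: compare structure up to binder renaming.
Result: True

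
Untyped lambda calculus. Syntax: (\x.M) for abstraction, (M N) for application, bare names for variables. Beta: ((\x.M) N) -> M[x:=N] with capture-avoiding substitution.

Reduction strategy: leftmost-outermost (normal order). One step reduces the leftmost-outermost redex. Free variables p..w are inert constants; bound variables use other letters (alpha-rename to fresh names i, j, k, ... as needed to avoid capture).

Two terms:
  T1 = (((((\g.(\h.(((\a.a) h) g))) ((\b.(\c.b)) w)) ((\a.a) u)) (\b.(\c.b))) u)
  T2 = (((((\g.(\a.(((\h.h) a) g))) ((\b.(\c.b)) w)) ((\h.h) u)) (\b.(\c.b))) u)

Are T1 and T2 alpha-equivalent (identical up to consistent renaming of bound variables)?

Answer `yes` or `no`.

Answer: yes

Derivation:
Term 1: (((((\g.(\h.(((\a.a) h) g))) ((\b.(\c.b)) w)) ((\a.a) u)) (\b.(\c.b))) u)
Term 2: (((((\g.(\a.(((\h.h) a) g))) ((\b.(\c.b)) w)) ((\h.h) u)) (\b.(\c.b))) u)
Alpha-equivalence: compare structure up to binder renaming.
Result: True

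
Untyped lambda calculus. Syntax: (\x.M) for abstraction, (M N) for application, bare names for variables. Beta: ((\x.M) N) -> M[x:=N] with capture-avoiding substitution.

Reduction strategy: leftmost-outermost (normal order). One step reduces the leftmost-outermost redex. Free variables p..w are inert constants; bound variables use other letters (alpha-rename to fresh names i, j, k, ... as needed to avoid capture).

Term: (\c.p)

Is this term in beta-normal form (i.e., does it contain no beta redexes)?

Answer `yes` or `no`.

Answer: yes

Derivation:
Term: (\c.p)
No beta redexes found.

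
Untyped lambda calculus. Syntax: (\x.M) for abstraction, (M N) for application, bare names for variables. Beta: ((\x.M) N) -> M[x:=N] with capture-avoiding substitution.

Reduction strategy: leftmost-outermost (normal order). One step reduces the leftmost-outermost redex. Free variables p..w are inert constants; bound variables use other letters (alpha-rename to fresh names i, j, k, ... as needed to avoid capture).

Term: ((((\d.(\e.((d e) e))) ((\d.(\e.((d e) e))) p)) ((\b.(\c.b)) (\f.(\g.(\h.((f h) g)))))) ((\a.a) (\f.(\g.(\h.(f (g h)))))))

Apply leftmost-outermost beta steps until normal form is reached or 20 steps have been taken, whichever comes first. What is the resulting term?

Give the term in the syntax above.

Answer: ((((p (\c.(\f.(\g.(\h.((f h) g)))))) (\c.(\f.(\g.(\h.((f h) g)))))) (\c.(\f.(\g.(\h.((f h) g)))))) (\f.(\g.(\h.(f (g h))))))

Derivation:
Step 0: ((((\d.(\e.((d e) e))) ((\d.(\e.((d e) e))) p)) ((\b.(\c.b)) (\f.(\g.(\h.((f h) g)))))) ((\a.a) (\f.(\g.(\h.(f (g h)))))))
Step 1: (((\e.((((\d.(\e.((d e) e))) p) e) e)) ((\b.(\c.b)) (\f.(\g.(\h.((f h) g)))))) ((\a.a) (\f.(\g.(\h.(f (g h)))))))
Step 2: (((((\d.(\e.((d e) e))) p) ((\b.(\c.b)) (\f.(\g.(\h.((f h) g)))))) ((\b.(\c.b)) (\f.(\g.(\h.((f h) g)))))) ((\a.a) (\f.(\g.(\h.(f (g h)))))))
Step 3: ((((\e.((p e) e)) ((\b.(\c.b)) (\f.(\g.(\h.((f h) g)))))) ((\b.(\c.b)) (\f.(\g.(\h.((f h) g)))))) ((\a.a) (\f.(\g.(\h.(f (g h)))))))
Step 4: ((((p ((\b.(\c.b)) (\f.(\g.(\h.((f h) g)))))) ((\b.(\c.b)) (\f.(\g.(\h.((f h) g)))))) ((\b.(\c.b)) (\f.(\g.(\h.((f h) g)))))) ((\a.a) (\f.(\g.(\h.(f (g h)))))))
Step 5: ((((p (\c.(\f.(\g.(\h.((f h) g)))))) ((\b.(\c.b)) (\f.(\g.(\h.((f h) g)))))) ((\b.(\c.b)) (\f.(\g.(\h.((f h) g)))))) ((\a.a) (\f.(\g.(\h.(f (g h)))))))
Step 6: ((((p (\c.(\f.(\g.(\h.((f h) g)))))) (\c.(\f.(\g.(\h.((f h) g)))))) ((\b.(\c.b)) (\f.(\g.(\h.((f h) g)))))) ((\a.a) (\f.(\g.(\h.(f (g h)))))))
Step 7: ((((p (\c.(\f.(\g.(\h.((f h) g)))))) (\c.(\f.(\g.(\h.((f h) g)))))) (\c.(\f.(\g.(\h.((f h) g)))))) ((\a.a) (\f.(\g.(\h.(f (g h)))))))
Step 8: ((((p (\c.(\f.(\g.(\h.((f h) g)))))) (\c.(\f.(\g.(\h.((f h) g)))))) (\c.(\f.(\g.(\h.((f h) g)))))) (\f.(\g.(\h.(f (g h))))))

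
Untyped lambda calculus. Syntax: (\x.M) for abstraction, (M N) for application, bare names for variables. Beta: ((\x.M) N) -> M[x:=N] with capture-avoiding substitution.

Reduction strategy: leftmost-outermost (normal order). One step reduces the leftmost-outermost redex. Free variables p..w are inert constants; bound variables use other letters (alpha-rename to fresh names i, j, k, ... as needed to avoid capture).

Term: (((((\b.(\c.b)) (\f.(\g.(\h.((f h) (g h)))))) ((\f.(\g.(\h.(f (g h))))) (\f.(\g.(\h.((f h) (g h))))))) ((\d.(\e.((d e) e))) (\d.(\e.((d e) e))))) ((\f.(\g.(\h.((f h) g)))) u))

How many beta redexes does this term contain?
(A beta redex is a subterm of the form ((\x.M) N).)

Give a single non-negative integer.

Term: (((((\b.(\c.b)) (\f.(\g.(\h.((f h) (g h)))))) ((\f.(\g.(\h.(f (g h))))) (\f.(\g.(\h.((f h) (g h))))))) ((\d.(\e.((d e) e))) (\d.(\e.((d e) e))))) ((\f.(\g.(\h.((f h) g)))) u))
  Redex: ((\b.(\c.b)) (\f.(\g.(\h.((f h) (g h))))))
  Redex: ((\f.(\g.(\h.(f (g h))))) (\f.(\g.(\h.((f h) (g h))))))
  Redex: ((\d.(\e.((d e) e))) (\d.(\e.((d e) e))))
  Redex: ((\f.(\g.(\h.((f h) g)))) u)
Total redexes: 4

Answer: 4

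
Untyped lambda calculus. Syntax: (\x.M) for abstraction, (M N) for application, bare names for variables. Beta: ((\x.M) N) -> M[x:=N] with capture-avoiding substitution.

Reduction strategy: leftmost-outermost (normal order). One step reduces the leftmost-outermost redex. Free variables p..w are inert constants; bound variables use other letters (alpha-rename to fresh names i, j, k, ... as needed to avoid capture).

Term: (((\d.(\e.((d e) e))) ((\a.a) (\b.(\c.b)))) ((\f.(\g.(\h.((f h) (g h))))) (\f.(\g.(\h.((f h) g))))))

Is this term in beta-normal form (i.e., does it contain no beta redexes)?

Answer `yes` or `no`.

Answer: no

Derivation:
Term: (((\d.(\e.((d e) e))) ((\a.a) (\b.(\c.b)))) ((\f.(\g.(\h.((f h) (g h))))) (\f.(\g.(\h.((f h) g))))))
Found 3 beta redex(es).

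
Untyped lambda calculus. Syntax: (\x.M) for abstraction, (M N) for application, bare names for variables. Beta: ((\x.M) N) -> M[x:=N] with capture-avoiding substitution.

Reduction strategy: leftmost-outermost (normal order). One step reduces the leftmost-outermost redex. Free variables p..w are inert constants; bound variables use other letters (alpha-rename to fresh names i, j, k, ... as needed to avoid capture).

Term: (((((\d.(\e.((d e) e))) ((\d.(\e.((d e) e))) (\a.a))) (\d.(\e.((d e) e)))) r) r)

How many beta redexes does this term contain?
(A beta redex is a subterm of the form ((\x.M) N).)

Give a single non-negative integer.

Term: (((((\d.(\e.((d e) e))) ((\d.(\e.((d e) e))) (\a.a))) (\d.(\e.((d e) e)))) r) r)
  Redex: ((\d.(\e.((d e) e))) ((\d.(\e.((d e) e))) (\a.a)))
  Redex: ((\d.(\e.((d e) e))) (\a.a))
Total redexes: 2

Answer: 2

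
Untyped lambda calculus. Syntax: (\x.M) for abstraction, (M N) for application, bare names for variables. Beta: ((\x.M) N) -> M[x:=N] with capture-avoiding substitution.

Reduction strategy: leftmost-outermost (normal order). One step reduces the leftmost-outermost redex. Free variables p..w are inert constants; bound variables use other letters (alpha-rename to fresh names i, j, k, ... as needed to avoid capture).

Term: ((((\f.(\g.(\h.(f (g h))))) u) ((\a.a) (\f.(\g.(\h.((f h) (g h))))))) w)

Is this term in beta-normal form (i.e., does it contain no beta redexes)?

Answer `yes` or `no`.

Answer: no

Derivation:
Term: ((((\f.(\g.(\h.(f (g h))))) u) ((\a.a) (\f.(\g.(\h.((f h) (g h))))))) w)
Found 2 beta redex(es).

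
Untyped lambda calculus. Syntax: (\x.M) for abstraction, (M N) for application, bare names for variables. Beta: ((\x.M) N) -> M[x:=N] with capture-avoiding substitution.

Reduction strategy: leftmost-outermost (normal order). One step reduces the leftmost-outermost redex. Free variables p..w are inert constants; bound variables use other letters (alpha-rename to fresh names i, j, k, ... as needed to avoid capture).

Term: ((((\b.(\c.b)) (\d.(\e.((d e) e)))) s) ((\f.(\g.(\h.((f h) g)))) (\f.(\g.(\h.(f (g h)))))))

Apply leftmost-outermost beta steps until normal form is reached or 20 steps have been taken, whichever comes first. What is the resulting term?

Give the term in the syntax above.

Step 0: ((((\b.(\c.b)) (\d.(\e.((d e) e)))) s) ((\f.(\g.(\h.((f h) g)))) (\f.(\g.(\h.(f (g h)))))))
Step 1: (((\c.(\d.(\e.((d e) e)))) s) ((\f.(\g.(\h.((f h) g)))) (\f.(\g.(\h.(f (g h)))))))
Step 2: ((\d.(\e.((d e) e))) ((\f.(\g.(\h.((f h) g)))) (\f.(\g.(\h.(f (g h)))))))
Step 3: (\e.((((\f.(\g.(\h.((f h) g)))) (\f.(\g.(\h.(f (g h)))))) e) e))
Step 4: (\e.(((\g.(\h.(((\f.(\g.(\h.(f (g h))))) h) g))) e) e))
Step 5: (\e.((\h.(((\f.(\g.(\h.(f (g h))))) h) e)) e))
Step 6: (\e.(((\f.(\g.(\h.(f (g h))))) e) e))
Step 7: (\e.((\g.(\h.(e (g h)))) e))
Step 8: (\e.(\h.(e (e h))))

Answer: (\e.(\h.(e (e h))))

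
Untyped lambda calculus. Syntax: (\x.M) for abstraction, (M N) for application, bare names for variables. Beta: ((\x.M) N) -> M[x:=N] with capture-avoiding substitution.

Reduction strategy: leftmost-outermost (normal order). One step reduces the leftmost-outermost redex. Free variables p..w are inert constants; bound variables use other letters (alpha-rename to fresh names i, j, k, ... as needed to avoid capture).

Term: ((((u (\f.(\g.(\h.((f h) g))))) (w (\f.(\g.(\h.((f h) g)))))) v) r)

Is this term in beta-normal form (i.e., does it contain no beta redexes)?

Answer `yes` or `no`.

Term: ((((u (\f.(\g.(\h.((f h) g))))) (w (\f.(\g.(\h.((f h) g)))))) v) r)
No beta redexes found.

Answer: yes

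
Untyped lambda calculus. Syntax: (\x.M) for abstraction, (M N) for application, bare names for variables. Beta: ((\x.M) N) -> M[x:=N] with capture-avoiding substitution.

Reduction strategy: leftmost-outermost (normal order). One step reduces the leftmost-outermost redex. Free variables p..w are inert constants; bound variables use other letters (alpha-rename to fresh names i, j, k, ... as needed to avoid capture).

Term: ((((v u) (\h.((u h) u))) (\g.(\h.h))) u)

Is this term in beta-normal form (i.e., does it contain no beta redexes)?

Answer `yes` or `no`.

Answer: yes

Derivation:
Term: ((((v u) (\h.((u h) u))) (\g.(\h.h))) u)
No beta redexes found.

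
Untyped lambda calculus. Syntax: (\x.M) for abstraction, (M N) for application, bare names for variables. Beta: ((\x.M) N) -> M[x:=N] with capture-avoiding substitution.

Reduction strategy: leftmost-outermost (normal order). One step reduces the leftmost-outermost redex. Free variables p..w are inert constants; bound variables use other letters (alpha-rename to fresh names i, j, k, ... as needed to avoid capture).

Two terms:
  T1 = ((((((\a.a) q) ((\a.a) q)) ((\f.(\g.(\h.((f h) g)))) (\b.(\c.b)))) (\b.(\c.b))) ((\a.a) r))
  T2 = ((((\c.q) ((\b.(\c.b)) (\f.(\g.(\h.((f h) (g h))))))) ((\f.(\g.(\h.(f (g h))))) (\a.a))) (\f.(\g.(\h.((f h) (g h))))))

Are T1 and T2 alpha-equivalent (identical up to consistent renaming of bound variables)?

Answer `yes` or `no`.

Answer: no

Derivation:
Term 1: ((((((\a.a) q) ((\a.a) q)) ((\f.(\g.(\h.((f h) g)))) (\b.(\c.b)))) (\b.(\c.b))) ((\a.a) r))
Term 2: ((((\c.q) ((\b.(\c.b)) (\f.(\g.(\h.((f h) (g h))))))) ((\f.(\g.(\h.(f (g h))))) (\a.a))) (\f.(\g.(\h.((f h) (g h))))))
Alpha-equivalence: compare structure up to binder renaming.
Result: False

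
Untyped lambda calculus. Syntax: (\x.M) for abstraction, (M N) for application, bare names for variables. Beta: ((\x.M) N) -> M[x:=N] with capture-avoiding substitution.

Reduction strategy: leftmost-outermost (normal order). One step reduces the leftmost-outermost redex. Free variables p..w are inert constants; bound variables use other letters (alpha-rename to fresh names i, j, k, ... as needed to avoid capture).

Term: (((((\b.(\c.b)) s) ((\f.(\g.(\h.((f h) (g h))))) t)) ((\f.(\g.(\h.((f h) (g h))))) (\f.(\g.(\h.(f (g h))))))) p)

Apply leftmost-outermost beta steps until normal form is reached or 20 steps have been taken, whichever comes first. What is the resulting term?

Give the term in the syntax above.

Step 0: (((((\b.(\c.b)) s) ((\f.(\g.(\h.((f h) (g h))))) t)) ((\f.(\g.(\h.((f h) (g h))))) (\f.(\g.(\h.(f (g h))))))) p)
Step 1: ((((\c.s) ((\f.(\g.(\h.((f h) (g h))))) t)) ((\f.(\g.(\h.((f h) (g h))))) (\f.(\g.(\h.(f (g h))))))) p)
Step 2: ((s ((\f.(\g.(\h.((f h) (g h))))) (\f.(\g.(\h.(f (g h))))))) p)
Step 3: ((s (\g.(\h.(((\f.(\g.(\h.(f (g h))))) h) (g h))))) p)
Step 4: ((s (\g.(\h.((\g.(\i.(h (g i)))) (g h))))) p)
Step 5: ((s (\g.(\h.(\i.(h ((g h) i)))))) p)

Answer: ((s (\g.(\h.(\i.(h ((g h) i)))))) p)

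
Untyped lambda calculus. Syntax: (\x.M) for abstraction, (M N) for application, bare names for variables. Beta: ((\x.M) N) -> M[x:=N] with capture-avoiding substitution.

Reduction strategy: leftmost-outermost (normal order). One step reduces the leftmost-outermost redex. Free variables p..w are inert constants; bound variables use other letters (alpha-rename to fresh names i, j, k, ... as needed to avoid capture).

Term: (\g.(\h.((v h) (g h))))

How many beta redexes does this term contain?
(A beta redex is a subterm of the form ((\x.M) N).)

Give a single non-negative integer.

Answer: 0

Derivation:
Term: (\g.(\h.((v h) (g h))))
  (no redexes)
Total redexes: 0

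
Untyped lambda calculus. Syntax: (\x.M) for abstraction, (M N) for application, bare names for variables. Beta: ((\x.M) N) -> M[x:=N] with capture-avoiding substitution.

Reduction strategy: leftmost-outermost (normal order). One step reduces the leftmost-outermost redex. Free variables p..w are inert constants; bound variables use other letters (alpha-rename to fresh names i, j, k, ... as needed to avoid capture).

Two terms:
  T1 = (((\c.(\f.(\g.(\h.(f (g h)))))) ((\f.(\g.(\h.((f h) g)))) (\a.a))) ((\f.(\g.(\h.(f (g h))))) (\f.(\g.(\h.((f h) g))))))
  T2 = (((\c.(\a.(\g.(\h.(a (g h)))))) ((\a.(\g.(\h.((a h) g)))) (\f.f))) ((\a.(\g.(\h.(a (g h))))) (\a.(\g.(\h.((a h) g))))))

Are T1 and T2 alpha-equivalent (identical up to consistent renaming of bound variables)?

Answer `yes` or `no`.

Term 1: (((\c.(\f.(\g.(\h.(f (g h)))))) ((\f.(\g.(\h.((f h) g)))) (\a.a))) ((\f.(\g.(\h.(f (g h))))) (\f.(\g.(\h.((f h) g))))))
Term 2: (((\c.(\a.(\g.(\h.(a (g h)))))) ((\a.(\g.(\h.((a h) g)))) (\f.f))) ((\a.(\g.(\h.(a (g h))))) (\a.(\g.(\h.((a h) g))))))
Alpha-equivalence: compare structure up to binder renaming.
Result: True

Answer: yes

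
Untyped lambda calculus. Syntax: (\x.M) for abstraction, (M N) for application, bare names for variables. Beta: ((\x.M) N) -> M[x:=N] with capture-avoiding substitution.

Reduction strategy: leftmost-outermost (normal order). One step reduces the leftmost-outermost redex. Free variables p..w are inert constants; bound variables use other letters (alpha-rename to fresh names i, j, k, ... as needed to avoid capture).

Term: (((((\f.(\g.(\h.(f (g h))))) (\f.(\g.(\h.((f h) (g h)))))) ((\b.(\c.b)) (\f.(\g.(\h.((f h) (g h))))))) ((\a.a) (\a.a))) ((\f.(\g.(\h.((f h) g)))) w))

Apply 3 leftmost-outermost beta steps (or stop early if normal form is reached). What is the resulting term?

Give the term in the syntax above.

Answer: (((\f.(\g.(\h.((f h) (g h))))) (((\b.(\c.b)) (\f.(\g.(\h.((f h) (g h)))))) ((\a.a) (\a.a)))) ((\f.(\g.(\h.((f h) g)))) w))

Derivation:
Step 0: (((((\f.(\g.(\h.(f (g h))))) (\f.(\g.(\h.((f h) (g h)))))) ((\b.(\c.b)) (\f.(\g.(\h.((f h) (g h))))))) ((\a.a) (\a.a))) ((\f.(\g.(\h.((f h) g)))) w))
Step 1: ((((\g.(\h.((\f.(\g.(\h.((f h) (g h))))) (g h)))) ((\b.(\c.b)) (\f.(\g.(\h.((f h) (g h))))))) ((\a.a) (\a.a))) ((\f.(\g.(\h.((f h) g)))) w))
Step 2: (((\h.((\f.(\g.(\h.((f h) (g h))))) (((\b.(\c.b)) (\f.(\g.(\h.((f h) (g h)))))) h))) ((\a.a) (\a.a))) ((\f.(\g.(\h.((f h) g)))) w))
Step 3: (((\f.(\g.(\h.((f h) (g h))))) (((\b.(\c.b)) (\f.(\g.(\h.((f h) (g h)))))) ((\a.a) (\a.a)))) ((\f.(\g.(\h.((f h) g)))) w))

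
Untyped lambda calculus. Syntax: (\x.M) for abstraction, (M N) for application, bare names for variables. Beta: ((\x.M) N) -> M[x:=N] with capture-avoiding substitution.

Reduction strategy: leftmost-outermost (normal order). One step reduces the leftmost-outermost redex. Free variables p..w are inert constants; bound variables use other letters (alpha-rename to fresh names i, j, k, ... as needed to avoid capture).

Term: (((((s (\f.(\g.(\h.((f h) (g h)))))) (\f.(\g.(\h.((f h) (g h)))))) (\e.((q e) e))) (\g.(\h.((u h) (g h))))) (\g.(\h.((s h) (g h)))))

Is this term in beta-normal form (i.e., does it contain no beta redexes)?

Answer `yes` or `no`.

Answer: yes

Derivation:
Term: (((((s (\f.(\g.(\h.((f h) (g h)))))) (\f.(\g.(\h.((f h) (g h)))))) (\e.((q e) e))) (\g.(\h.((u h) (g h))))) (\g.(\h.((s h) (g h)))))
No beta redexes found.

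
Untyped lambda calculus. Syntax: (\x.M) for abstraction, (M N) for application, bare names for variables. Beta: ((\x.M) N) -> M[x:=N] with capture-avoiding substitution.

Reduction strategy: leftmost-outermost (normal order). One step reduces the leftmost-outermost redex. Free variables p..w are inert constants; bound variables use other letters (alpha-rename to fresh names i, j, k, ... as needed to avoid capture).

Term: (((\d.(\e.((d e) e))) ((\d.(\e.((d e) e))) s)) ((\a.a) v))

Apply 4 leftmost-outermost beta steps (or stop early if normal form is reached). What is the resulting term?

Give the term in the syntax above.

Answer: (((s ((\a.a) v)) ((\a.a) v)) ((\a.a) v))

Derivation:
Step 0: (((\d.(\e.((d e) e))) ((\d.(\e.((d e) e))) s)) ((\a.a) v))
Step 1: ((\e.((((\d.(\e.((d e) e))) s) e) e)) ((\a.a) v))
Step 2: ((((\d.(\e.((d e) e))) s) ((\a.a) v)) ((\a.a) v))
Step 3: (((\e.((s e) e)) ((\a.a) v)) ((\a.a) v))
Step 4: (((s ((\a.a) v)) ((\a.a) v)) ((\a.a) v))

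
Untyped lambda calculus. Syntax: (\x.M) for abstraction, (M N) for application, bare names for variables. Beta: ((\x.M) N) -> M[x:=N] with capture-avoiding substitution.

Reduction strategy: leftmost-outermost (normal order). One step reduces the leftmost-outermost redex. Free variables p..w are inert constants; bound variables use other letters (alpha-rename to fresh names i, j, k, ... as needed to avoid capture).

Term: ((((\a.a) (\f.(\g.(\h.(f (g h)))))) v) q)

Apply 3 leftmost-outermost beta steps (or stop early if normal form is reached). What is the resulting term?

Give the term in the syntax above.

Answer: (\h.(v (q h)))

Derivation:
Step 0: ((((\a.a) (\f.(\g.(\h.(f (g h)))))) v) q)
Step 1: (((\f.(\g.(\h.(f (g h))))) v) q)
Step 2: ((\g.(\h.(v (g h)))) q)
Step 3: (\h.(v (q h)))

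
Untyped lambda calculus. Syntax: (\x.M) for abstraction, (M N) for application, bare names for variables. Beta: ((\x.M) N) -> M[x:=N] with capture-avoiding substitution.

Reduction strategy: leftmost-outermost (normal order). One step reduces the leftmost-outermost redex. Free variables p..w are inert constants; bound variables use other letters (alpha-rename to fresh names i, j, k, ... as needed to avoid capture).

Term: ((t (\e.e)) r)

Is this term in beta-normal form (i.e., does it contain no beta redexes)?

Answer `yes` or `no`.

Term: ((t (\e.e)) r)
No beta redexes found.

Answer: yes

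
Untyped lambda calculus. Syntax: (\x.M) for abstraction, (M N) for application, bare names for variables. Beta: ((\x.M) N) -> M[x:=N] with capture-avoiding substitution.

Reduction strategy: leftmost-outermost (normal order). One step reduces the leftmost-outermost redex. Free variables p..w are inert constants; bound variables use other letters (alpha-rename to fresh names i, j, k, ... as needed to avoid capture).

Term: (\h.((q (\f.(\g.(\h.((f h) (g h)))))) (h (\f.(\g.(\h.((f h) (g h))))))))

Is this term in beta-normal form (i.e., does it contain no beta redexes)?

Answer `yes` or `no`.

Term: (\h.((q (\f.(\g.(\h.((f h) (g h)))))) (h (\f.(\g.(\h.((f h) (g h))))))))
No beta redexes found.

Answer: yes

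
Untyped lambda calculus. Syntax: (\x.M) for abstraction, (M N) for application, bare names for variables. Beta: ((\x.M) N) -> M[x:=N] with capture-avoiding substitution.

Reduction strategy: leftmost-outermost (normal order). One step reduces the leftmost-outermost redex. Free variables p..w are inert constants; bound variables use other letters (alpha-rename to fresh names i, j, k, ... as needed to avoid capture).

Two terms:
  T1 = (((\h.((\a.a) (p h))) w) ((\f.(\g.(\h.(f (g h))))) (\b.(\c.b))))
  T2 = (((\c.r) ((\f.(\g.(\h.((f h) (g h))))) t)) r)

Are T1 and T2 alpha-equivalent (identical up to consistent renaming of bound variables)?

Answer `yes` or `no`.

Answer: no

Derivation:
Term 1: (((\h.((\a.a) (p h))) w) ((\f.(\g.(\h.(f (g h))))) (\b.(\c.b))))
Term 2: (((\c.r) ((\f.(\g.(\h.((f h) (g h))))) t)) r)
Alpha-equivalence: compare structure up to binder renaming.
Result: False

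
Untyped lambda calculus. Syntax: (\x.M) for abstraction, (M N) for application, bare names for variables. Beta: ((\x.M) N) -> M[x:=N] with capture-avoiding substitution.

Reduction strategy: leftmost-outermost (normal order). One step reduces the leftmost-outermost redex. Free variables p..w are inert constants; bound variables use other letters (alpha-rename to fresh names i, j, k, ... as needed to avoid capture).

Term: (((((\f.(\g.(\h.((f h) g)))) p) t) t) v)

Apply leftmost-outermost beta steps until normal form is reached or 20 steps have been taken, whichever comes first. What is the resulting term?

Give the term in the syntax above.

Answer: (((p t) t) v)

Derivation:
Step 0: (((((\f.(\g.(\h.((f h) g)))) p) t) t) v)
Step 1: ((((\g.(\h.((p h) g))) t) t) v)
Step 2: (((\h.((p h) t)) t) v)
Step 3: (((p t) t) v)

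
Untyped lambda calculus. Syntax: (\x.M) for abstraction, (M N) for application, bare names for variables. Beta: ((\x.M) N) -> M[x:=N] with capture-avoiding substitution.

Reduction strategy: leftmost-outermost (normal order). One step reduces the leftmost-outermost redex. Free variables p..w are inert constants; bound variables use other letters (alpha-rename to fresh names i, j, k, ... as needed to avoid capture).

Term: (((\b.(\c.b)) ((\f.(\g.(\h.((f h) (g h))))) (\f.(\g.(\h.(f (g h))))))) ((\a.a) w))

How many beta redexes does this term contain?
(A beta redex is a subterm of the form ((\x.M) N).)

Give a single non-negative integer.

Term: (((\b.(\c.b)) ((\f.(\g.(\h.((f h) (g h))))) (\f.(\g.(\h.(f (g h))))))) ((\a.a) w))
  Redex: ((\b.(\c.b)) ((\f.(\g.(\h.((f h) (g h))))) (\f.(\g.(\h.(f (g h)))))))
  Redex: ((\f.(\g.(\h.((f h) (g h))))) (\f.(\g.(\h.(f (g h))))))
  Redex: ((\a.a) w)
Total redexes: 3

Answer: 3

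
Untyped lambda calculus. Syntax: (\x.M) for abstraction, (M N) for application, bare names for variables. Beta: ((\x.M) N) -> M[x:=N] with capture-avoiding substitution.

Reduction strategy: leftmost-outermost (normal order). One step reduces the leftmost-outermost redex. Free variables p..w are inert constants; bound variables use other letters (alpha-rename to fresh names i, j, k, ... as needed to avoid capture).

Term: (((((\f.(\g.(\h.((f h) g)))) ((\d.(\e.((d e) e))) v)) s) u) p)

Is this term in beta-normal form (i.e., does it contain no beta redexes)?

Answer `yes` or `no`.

Answer: no

Derivation:
Term: (((((\f.(\g.(\h.((f h) g)))) ((\d.(\e.((d e) e))) v)) s) u) p)
Found 2 beta redex(es).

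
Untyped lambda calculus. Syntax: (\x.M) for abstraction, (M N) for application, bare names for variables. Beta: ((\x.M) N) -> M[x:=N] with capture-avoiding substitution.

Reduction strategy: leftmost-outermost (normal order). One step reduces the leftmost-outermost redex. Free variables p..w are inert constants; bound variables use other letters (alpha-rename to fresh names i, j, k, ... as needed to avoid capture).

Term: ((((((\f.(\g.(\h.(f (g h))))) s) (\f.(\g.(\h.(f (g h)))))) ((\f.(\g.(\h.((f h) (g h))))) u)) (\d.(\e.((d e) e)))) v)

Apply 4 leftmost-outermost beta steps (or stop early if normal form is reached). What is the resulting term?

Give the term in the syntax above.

Step 0: ((((((\f.(\g.(\h.(f (g h))))) s) (\f.(\g.(\h.(f (g h)))))) ((\f.(\g.(\h.((f h) (g h))))) u)) (\d.(\e.((d e) e)))) v)
Step 1: (((((\g.(\h.(s (g h)))) (\f.(\g.(\h.(f (g h)))))) ((\f.(\g.(\h.((f h) (g h))))) u)) (\d.(\e.((d e) e)))) v)
Step 2: ((((\h.(s ((\f.(\g.(\h.(f (g h))))) h))) ((\f.(\g.(\h.((f h) (g h))))) u)) (\d.(\e.((d e) e)))) v)
Step 3: (((s ((\f.(\g.(\h.(f (g h))))) ((\f.(\g.(\h.((f h) (g h))))) u))) (\d.(\e.((d e) e)))) v)
Step 4: (((s (\g.(\h.(((\f.(\g.(\h.((f h) (g h))))) u) (g h))))) (\d.(\e.((d e) e)))) v)

Answer: (((s (\g.(\h.(((\f.(\g.(\h.((f h) (g h))))) u) (g h))))) (\d.(\e.((d e) e)))) v)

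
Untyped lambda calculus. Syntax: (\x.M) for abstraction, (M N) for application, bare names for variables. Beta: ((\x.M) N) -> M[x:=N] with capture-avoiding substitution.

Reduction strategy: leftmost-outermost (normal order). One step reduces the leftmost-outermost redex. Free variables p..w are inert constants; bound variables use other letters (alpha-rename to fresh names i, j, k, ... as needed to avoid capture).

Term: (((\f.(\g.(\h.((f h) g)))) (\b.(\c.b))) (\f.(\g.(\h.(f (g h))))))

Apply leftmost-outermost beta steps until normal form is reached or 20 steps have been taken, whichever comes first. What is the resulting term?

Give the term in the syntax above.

Answer: (\h.h)

Derivation:
Step 0: (((\f.(\g.(\h.((f h) g)))) (\b.(\c.b))) (\f.(\g.(\h.(f (g h))))))
Step 1: ((\g.(\h.(((\b.(\c.b)) h) g))) (\f.(\g.(\h.(f (g h))))))
Step 2: (\h.(((\b.(\c.b)) h) (\f.(\g.(\h.(f (g h)))))))
Step 3: (\h.((\c.h) (\f.(\g.(\h.(f (g h)))))))
Step 4: (\h.h)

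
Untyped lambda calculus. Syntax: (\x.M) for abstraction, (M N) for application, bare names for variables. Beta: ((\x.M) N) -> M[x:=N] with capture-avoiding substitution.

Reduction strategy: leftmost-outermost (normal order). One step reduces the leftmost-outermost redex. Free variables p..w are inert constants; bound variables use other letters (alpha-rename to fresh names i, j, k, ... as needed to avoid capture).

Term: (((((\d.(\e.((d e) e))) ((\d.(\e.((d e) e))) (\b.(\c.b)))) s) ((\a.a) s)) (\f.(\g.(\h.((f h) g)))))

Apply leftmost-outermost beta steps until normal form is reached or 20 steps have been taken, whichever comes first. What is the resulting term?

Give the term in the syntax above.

Answer: (((s s) s) (\f.(\g.(\h.((f h) g)))))

Derivation:
Step 0: (((((\d.(\e.((d e) e))) ((\d.(\e.((d e) e))) (\b.(\c.b)))) s) ((\a.a) s)) (\f.(\g.(\h.((f h) g)))))
Step 1: ((((\e.((((\d.(\e.((d e) e))) (\b.(\c.b))) e) e)) s) ((\a.a) s)) (\f.(\g.(\h.((f h) g)))))
Step 2: ((((((\d.(\e.((d e) e))) (\b.(\c.b))) s) s) ((\a.a) s)) (\f.(\g.(\h.((f h) g)))))
Step 3: (((((\e.(((\b.(\c.b)) e) e)) s) s) ((\a.a) s)) (\f.(\g.(\h.((f h) g)))))
Step 4: ((((((\b.(\c.b)) s) s) s) ((\a.a) s)) (\f.(\g.(\h.((f h) g)))))
Step 5: (((((\c.s) s) s) ((\a.a) s)) (\f.(\g.(\h.((f h) g)))))
Step 6: (((s s) ((\a.a) s)) (\f.(\g.(\h.((f h) g)))))
Step 7: (((s s) s) (\f.(\g.(\h.((f h) g)))))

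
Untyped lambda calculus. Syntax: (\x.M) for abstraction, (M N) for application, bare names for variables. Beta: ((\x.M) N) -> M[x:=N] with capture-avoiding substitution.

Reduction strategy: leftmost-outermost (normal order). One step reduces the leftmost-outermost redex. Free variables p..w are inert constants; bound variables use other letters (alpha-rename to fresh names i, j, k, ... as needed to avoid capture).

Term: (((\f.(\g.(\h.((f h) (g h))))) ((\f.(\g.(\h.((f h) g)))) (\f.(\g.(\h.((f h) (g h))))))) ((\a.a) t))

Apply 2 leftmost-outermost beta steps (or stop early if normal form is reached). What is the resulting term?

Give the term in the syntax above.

Step 0: (((\f.(\g.(\h.((f h) (g h))))) ((\f.(\g.(\h.((f h) g)))) (\f.(\g.(\h.((f h) (g h))))))) ((\a.a) t))
Step 1: ((\g.(\h.((((\f.(\g.(\h.((f h) g)))) (\f.(\g.(\h.((f h) (g h)))))) h) (g h)))) ((\a.a) t))
Step 2: (\h.((((\f.(\g.(\h.((f h) g)))) (\f.(\g.(\h.((f h) (g h)))))) h) (((\a.a) t) h)))

Answer: (\h.((((\f.(\g.(\h.((f h) g)))) (\f.(\g.(\h.((f h) (g h)))))) h) (((\a.a) t) h)))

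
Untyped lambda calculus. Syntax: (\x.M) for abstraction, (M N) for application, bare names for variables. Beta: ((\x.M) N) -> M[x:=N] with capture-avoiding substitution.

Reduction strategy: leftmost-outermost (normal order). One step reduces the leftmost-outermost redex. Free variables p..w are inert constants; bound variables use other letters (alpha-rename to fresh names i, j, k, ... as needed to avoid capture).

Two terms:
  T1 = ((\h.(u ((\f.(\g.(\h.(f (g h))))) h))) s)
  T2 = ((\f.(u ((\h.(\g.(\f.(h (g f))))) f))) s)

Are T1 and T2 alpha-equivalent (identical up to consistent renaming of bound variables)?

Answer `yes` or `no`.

Answer: yes

Derivation:
Term 1: ((\h.(u ((\f.(\g.(\h.(f (g h))))) h))) s)
Term 2: ((\f.(u ((\h.(\g.(\f.(h (g f))))) f))) s)
Alpha-equivalence: compare structure up to binder renaming.
Result: True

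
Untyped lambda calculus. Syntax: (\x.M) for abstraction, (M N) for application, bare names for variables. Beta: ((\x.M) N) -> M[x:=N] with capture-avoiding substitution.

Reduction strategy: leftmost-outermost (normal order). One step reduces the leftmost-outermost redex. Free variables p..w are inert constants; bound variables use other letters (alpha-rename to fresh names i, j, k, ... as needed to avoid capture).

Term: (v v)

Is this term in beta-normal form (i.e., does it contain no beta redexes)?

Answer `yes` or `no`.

Term: (v v)
No beta redexes found.

Answer: yes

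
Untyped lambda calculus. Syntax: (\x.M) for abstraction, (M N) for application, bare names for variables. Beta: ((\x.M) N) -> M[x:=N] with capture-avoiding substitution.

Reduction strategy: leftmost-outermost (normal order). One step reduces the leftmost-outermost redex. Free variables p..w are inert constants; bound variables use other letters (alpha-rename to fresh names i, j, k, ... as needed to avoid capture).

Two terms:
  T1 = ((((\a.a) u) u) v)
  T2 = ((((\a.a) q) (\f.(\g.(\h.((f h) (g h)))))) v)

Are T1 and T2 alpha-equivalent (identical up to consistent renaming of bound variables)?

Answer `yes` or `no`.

Term 1: ((((\a.a) u) u) v)
Term 2: ((((\a.a) q) (\f.(\g.(\h.((f h) (g h)))))) v)
Alpha-equivalence: compare structure up to binder renaming.
Result: False

Answer: no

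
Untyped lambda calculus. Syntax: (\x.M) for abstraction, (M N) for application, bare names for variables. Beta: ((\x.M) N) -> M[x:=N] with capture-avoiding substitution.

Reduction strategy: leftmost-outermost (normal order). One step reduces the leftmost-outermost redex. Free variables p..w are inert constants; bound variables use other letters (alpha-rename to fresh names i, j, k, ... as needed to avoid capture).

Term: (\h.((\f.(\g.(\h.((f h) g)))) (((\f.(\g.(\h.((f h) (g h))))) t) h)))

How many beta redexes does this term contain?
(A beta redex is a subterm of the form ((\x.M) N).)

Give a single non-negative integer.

Term: (\h.((\f.(\g.(\h.((f h) g)))) (((\f.(\g.(\h.((f h) (g h))))) t) h)))
  Redex: ((\f.(\g.(\h.((f h) g)))) (((\f.(\g.(\h.((f h) (g h))))) t) h))
  Redex: ((\f.(\g.(\h.((f h) (g h))))) t)
Total redexes: 2

Answer: 2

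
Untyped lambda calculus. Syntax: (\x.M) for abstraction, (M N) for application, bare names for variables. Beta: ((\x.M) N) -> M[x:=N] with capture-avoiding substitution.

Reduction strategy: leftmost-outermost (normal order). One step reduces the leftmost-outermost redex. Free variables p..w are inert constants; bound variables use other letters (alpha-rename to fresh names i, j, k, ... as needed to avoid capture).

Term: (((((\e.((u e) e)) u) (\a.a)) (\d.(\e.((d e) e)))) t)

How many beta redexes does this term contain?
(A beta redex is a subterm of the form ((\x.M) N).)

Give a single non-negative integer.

Term: (((((\e.((u e) e)) u) (\a.a)) (\d.(\e.((d e) e)))) t)
  Redex: ((\e.((u e) e)) u)
Total redexes: 1

Answer: 1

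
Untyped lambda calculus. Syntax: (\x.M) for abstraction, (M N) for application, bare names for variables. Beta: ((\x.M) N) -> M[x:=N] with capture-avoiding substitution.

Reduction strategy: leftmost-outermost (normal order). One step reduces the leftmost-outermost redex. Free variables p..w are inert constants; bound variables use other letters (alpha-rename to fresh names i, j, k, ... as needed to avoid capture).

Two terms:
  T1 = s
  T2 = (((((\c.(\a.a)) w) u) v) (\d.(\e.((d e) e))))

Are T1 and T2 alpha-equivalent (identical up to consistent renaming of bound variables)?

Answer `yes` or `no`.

Answer: no

Derivation:
Term 1: s
Term 2: (((((\c.(\a.a)) w) u) v) (\d.(\e.((d e) e))))
Alpha-equivalence: compare structure up to binder renaming.
Result: False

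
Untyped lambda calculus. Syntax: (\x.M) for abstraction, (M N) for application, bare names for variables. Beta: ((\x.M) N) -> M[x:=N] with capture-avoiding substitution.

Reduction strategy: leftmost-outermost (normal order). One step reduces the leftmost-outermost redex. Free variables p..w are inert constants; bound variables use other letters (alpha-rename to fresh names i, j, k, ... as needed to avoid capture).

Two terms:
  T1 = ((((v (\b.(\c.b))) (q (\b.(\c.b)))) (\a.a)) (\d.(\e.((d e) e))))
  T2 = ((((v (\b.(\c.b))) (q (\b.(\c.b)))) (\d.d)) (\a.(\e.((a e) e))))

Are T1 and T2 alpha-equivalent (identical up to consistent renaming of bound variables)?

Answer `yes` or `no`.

Answer: yes

Derivation:
Term 1: ((((v (\b.(\c.b))) (q (\b.(\c.b)))) (\a.a)) (\d.(\e.((d e) e))))
Term 2: ((((v (\b.(\c.b))) (q (\b.(\c.b)))) (\d.d)) (\a.(\e.((a e) e))))
Alpha-equivalence: compare structure up to binder renaming.
Result: True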